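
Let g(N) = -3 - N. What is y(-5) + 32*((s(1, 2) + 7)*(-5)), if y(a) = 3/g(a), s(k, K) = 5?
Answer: -3837/2 ≈ -1918.5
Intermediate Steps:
y(a) = 3/(-3 - a)
y(-5) + 32*((s(1, 2) + 7)*(-5)) = -3/(3 - 5) + 32*((5 + 7)*(-5)) = -3/(-2) + 32*(12*(-5)) = -3*(-½) + 32*(-60) = 3/2 - 1920 = -3837/2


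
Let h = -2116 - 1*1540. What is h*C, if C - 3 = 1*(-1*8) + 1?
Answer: 14624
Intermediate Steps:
C = -4 (C = 3 + (1*(-1*8) + 1) = 3 + (1*(-8) + 1) = 3 + (-8 + 1) = 3 - 7 = -4)
h = -3656 (h = -2116 - 1540 = -3656)
h*C = -3656*(-4) = 14624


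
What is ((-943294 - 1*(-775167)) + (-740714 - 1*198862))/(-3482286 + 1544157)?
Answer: 1107703/1938129 ≈ 0.57153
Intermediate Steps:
((-943294 - 1*(-775167)) + (-740714 - 1*198862))/(-3482286 + 1544157) = ((-943294 + 775167) + (-740714 - 198862))/(-1938129) = (-168127 - 939576)*(-1/1938129) = -1107703*(-1/1938129) = 1107703/1938129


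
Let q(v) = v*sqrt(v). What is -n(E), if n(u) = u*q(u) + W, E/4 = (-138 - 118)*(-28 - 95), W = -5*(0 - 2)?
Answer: -10 - 507645001728*sqrt(123) ≈ -5.6301e+12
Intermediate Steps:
W = 10 (W = -5*(-2) = 10)
E = 125952 (E = 4*((-138 - 118)*(-28 - 95)) = 4*(-256*(-123)) = 4*31488 = 125952)
q(v) = v**(3/2)
n(u) = 10 + u**(5/2) (n(u) = u*u**(3/2) + 10 = u**(5/2) + 10 = 10 + u**(5/2))
-n(E) = -(10 + 125952**(5/2)) = -(10 + 507645001728*sqrt(123)) = -10 - 507645001728*sqrt(123)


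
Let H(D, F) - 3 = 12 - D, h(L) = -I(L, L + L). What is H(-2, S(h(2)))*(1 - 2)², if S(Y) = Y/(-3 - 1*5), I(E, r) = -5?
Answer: 17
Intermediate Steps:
h(L) = 5 (h(L) = -1*(-5) = 5)
S(Y) = -Y/8 (S(Y) = Y/(-3 - 5) = Y/(-8) = Y*(-⅛) = -Y/8)
H(D, F) = 15 - D (H(D, F) = 3 + (12 - D) = 15 - D)
H(-2, S(h(2)))*(1 - 2)² = (15 - 1*(-2))*(1 - 2)² = (15 + 2)*(-1)² = 17*1 = 17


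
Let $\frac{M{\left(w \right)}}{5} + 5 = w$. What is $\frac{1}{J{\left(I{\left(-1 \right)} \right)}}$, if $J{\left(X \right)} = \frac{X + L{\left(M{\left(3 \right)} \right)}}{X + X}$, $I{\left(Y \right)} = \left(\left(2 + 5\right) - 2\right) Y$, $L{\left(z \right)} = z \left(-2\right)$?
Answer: $- \frac{2}{3} \approx -0.66667$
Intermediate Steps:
$M{\left(w \right)} = -25 + 5 w$
$L{\left(z \right)} = - 2 z$
$I{\left(Y \right)} = 5 Y$ ($I{\left(Y \right)} = \left(7 - 2\right) Y = 5 Y$)
$J{\left(X \right)} = \frac{20 + X}{2 X}$ ($J{\left(X \right)} = \frac{X - 2 \left(-25 + 5 \cdot 3\right)}{X + X} = \frac{X - 2 \left(-25 + 15\right)}{2 X} = \left(X - -20\right) \frac{1}{2 X} = \left(X + 20\right) \frac{1}{2 X} = \left(20 + X\right) \frac{1}{2 X} = \frac{20 + X}{2 X}$)
$\frac{1}{J{\left(I{\left(-1 \right)} \right)}} = \frac{1}{\frac{1}{2} \frac{1}{5 \left(-1\right)} \left(20 + 5 \left(-1\right)\right)} = \frac{1}{\frac{1}{2} \frac{1}{-5} \left(20 - 5\right)} = \frac{1}{\frac{1}{2} \left(- \frac{1}{5}\right) 15} = \frac{1}{- \frac{3}{2}} = - \frac{2}{3}$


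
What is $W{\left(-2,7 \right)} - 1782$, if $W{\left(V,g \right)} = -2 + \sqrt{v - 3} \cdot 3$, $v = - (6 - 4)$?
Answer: $-1784 + 3 i \sqrt{5} \approx -1784.0 + 6.7082 i$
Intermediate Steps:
$v = -2$ ($v = \left(-1\right) 2 = -2$)
$W{\left(V,g \right)} = -2 + 3 i \sqrt{5}$ ($W{\left(V,g \right)} = -2 + \sqrt{-2 - 3} \cdot 3 = -2 + \sqrt{-5} \cdot 3 = -2 + i \sqrt{5} \cdot 3 = -2 + 3 i \sqrt{5}$)
$W{\left(-2,7 \right)} - 1782 = \left(-2 + 3 i \sqrt{5}\right) - 1782 = -1784 + 3 i \sqrt{5}$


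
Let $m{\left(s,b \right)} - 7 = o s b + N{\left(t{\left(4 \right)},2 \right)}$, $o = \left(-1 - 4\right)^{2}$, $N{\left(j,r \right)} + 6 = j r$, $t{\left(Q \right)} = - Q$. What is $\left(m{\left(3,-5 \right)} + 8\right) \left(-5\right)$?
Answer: $1870$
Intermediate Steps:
$N{\left(j,r \right)} = -6 + j r$
$o = 25$ ($o = \left(-5\right)^{2} = 25$)
$m{\left(s,b \right)} = -7 + 25 b s$ ($m{\left(s,b \right)} = 7 + \left(25 s b + \left(-6 + \left(-1\right) 4 \cdot 2\right)\right) = 7 + \left(25 b s - 14\right) = 7 + \left(-14 + 25 b s\right) = -7 + 25 b s$)
$\left(m{\left(3,-5 \right)} + 8\right) \left(-5\right) = \left(\left(-7 + 25 \left(-5\right) 3\right) + 8\right) \left(-5\right) = \left(\left(-7 - 375\right) + 8\right) \left(-5\right) = \left(-382 + 8\right) \left(-5\right) = \left(-374\right) \left(-5\right) = 1870$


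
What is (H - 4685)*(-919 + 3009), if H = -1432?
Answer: -12784530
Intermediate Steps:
(H - 4685)*(-919 + 3009) = (-1432 - 4685)*(-919 + 3009) = -6117*2090 = -12784530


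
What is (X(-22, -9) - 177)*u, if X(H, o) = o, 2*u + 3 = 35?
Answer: -2976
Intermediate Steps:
u = 16 (u = -3/2 + (½)*35 = -3/2 + 35/2 = 16)
(X(-22, -9) - 177)*u = (-9 - 177)*16 = -186*16 = -2976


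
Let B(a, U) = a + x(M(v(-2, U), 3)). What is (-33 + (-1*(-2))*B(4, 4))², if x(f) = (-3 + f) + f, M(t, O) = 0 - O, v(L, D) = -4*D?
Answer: 1849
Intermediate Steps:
M(t, O) = -O
x(f) = -3 + 2*f
B(a, U) = -9 + a (B(a, U) = a + (-3 + 2*(-1*3)) = a + (-3 + 2*(-3)) = a + (-3 - 6) = a - 9 = -9 + a)
(-33 + (-1*(-2))*B(4, 4))² = (-33 + (-1*(-2))*(-9 + 4))² = (-33 + 2*(-5))² = (-33 - 10)² = (-43)² = 1849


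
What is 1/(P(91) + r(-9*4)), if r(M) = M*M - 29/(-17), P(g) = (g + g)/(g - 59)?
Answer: 272/354523 ≈ 0.00076723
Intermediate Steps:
P(g) = 2*g/(-59 + g) (P(g) = (2*g)/(-59 + g) = 2*g/(-59 + g))
r(M) = 29/17 + M² (r(M) = M² - 29*(-1/17) = M² + 29/17 = 29/17 + M²)
1/(P(91) + r(-9*4)) = 1/(2*91/(-59 + 91) + (29/17 + (-9*4)²)) = 1/(2*91/32 + (29/17 + (-36)²)) = 1/(2*91*(1/32) + (29/17 + 1296)) = 1/(91/16 + 22061/17) = 1/(354523/272) = 272/354523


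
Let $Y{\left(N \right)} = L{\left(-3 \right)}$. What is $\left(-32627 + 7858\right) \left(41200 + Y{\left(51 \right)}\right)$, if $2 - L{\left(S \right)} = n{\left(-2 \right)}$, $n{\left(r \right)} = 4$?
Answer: $-1020433262$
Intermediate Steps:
$L{\left(S \right)} = -2$ ($L{\left(S \right)} = 2 - 4 = -2$)
$Y{\left(N \right)} = -2$
$\left(-32627 + 7858\right) \left(41200 + Y{\left(51 \right)}\right) = \left(-32627 + 7858\right) \left(41200 - 2\right) = \left(-24769\right) 41198 = -1020433262$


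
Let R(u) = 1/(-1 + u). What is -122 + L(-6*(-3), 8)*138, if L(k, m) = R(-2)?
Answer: -168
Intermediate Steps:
L(k, m) = -1/3 (L(k, m) = 1/(-1 - 2) = 1/(-3) = -1/3)
-122 + L(-6*(-3), 8)*138 = -122 - 1/3*138 = -122 - 46 = -168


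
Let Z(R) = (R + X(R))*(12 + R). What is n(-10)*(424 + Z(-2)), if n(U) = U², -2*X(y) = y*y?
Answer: 38400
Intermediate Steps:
X(y) = -y²/2 (X(y) = -y*y/2 = -y²/2)
Z(R) = (12 + R)*(R - R²/2) (Z(R) = (R - R²/2)*(12 + R) = (12 + R)*(R - R²/2))
n(-10)*(424 + Z(-2)) = (-10)²*(424 + (½)*(-2)*(24 - 1*(-2)² - 10*(-2))) = 100*(424 + (½)*(-2)*(24 - 1*4 + 20)) = 100*(424 + (½)*(-2)*(24 - 4 + 20)) = 100*(424 + (½)*(-2)*40) = 100*(424 - 40) = 100*384 = 38400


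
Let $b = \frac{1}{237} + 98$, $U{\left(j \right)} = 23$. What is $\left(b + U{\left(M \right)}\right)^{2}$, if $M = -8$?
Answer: $\frac{822427684}{56169} \approx 14642.0$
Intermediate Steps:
$b = \frac{23227}{237}$ ($b = \frac{1}{237} + 98 = \frac{23227}{237} \approx 98.004$)
$\left(b + U{\left(M \right)}\right)^{2} = \left(\frac{23227}{237} + 23\right)^{2} = \left(\frac{28678}{237}\right)^{2} = \frac{822427684}{56169}$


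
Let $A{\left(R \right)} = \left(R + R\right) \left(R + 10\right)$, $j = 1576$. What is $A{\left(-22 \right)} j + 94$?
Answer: $832222$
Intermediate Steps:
$A{\left(R \right)} = 2 R \left(10 + R\right)$
$A{\left(-22 \right)} j + 94 = 2 \left(-22\right) \left(10 - 22\right) 1576 + 94 = 2 \left(-22\right) \left(-12\right) 1576 + 94 = 528 \cdot 1576 + 94 = 832128 + 94 = 832222$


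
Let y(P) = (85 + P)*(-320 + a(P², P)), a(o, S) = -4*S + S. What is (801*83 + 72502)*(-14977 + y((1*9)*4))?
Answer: -9279333525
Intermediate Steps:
a(o, S) = -3*S
y(P) = (-320 - 3*P)*(85 + P) (y(P) = (85 + P)*(-320 - 3*P) = (-320 - 3*P)*(85 + P))
(801*83 + 72502)*(-14977 + y((1*9)*4)) = (801*83 + 72502)*(-14977 + (-27200 - 575*1*9*4 - 3*((1*9)*4)²)) = (66483 + 72502)*(-14977 + (-27200 - 5175*4 - 3*(9*4)²)) = 138985*(-14977 + (-27200 - 575*36 - 3*36²)) = 138985*(-14977 + (-27200 - 20700 - 3*1296)) = 138985*(-14977 + (-27200 - 20700 - 3888)) = 138985*(-14977 - 51788) = 138985*(-66765) = -9279333525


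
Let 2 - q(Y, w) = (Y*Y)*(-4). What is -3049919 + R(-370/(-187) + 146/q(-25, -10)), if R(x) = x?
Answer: -713488424582/233937 ≈ -3.0499e+6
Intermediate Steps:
q(Y, w) = 2 + 4*Y**2 (q(Y, w) = 2 - Y*Y*(-4) = 2 - Y**2*(-4) = 2 - (-4)*Y**2 = 2 + 4*Y**2)
-3049919 + R(-370/(-187) + 146/q(-25, -10)) = -3049919 + (-370/(-187) + 146/(2 + 4*(-25)**2)) = -3049919 + (-370*(-1/187) + 146/(2 + 4*625)) = -3049919 + (370/187 + 146/(2 + 2500)) = -3049919 + (370/187 + 146/2502) = -3049919 + (370/187 + 146*(1/2502)) = -3049919 + (370/187 + 73/1251) = -3049919 + 476521/233937 = -713488424582/233937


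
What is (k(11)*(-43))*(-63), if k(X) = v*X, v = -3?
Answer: -89397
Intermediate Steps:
k(X) = -3*X
(k(11)*(-43))*(-63) = (-3*11*(-43))*(-63) = -33*(-43)*(-63) = 1419*(-63) = -89397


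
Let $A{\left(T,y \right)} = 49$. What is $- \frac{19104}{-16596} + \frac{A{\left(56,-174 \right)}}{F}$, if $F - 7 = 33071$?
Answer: $\frac{17575981}{15248958} \approx 1.1526$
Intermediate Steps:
$F = 33078$ ($F = 7 + 33071 = 33078$)
$- \frac{19104}{-16596} + \frac{A{\left(56,-174 \right)}}{F} = - \frac{19104}{-16596} + \frac{49}{33078} = \left(-19104\right) \left(- \frac{1}{16596}\right) + 49 \cdot \frac{1}{33078} = \frac{1592}{1383} + \frac{49}{33078} = \frac{17575981}{15248958}$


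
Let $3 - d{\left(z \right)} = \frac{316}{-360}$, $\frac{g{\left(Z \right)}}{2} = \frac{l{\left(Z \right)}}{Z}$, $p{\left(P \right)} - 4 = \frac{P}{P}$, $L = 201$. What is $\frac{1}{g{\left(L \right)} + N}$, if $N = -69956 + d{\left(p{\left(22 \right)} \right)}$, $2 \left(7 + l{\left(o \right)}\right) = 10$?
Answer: $- \frac{6030}{421811417} \approx -1.4295 \cdot 10^{-5}$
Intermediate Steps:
$l{\left(o \right)} = -2$ ($l{\left(o \right)} = -7 + \frac{1}{2} \cdot 10 = -7 + 5 = -2$)
$p{\left(P \right)} = 5$ ($p{\left(P \right)} = 4 + \frac{P}{P} = 4 + 1 = 5$)
$g{\left(Z \right)} = - \frac{4}{Z}$ ($g{\left(Z \right)} = 2 \left(- \frac{2}{Z}\right) = - \frac{4}{Z}$)
$d{\left(z \right)} = \frac{349}{90}$ ($d{\left(z \right)} = 3 - \frac{316}{-360} = 3 - 316 \left(- \frac{1}{360}\right) = 3 - - \frac{79}{90} = 3 + \frac{79}{90} = \frac{349}{90}$)
$N = - \frac{6295691}{90}$ ($N = -69956 + \frac{349}{90} = - \frac{6295691}{90} \approx -69952.0$)
$\frac{1}{g{\left(L \right)} + N} = \frac{1}{- \frac{4}{201} - \frac{6295691}{90}} = \frac{1}{- \frac{421811417}{6030}} = - \frac{6030}{421811417}$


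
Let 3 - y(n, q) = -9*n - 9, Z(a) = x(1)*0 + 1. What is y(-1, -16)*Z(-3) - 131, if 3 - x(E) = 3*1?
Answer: -128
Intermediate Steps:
x(E) = 0 (x(E) = 3 - 3 = 0)
Z(a) = 1 (Z(a) = 0*0 + 1 = 0 + 1 = 1)
y(n, q) = 12 + 9*n (y(n, q) = 3 - (-9*n - 9) = 3 - (-9 - 9*n) = 3 + (9 + 9*n) = 12 + 9*n)
y(-1, -16)*Z(-3) - 131 = (12 + 9*(-1))*1 - 131 = (12 - 9)*1 - 131 = 3*1 - 131 = 3 - 131 = -128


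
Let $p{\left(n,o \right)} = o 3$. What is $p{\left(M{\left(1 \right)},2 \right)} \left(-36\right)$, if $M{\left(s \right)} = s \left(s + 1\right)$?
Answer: $-216$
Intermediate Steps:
$M{\left(s \right)} = s \left(1 + s\right)$
$p{\left(n,o \right)} = 3 o$
$p{\left(M{\left(1 \right)},2 \right)} \left(-36\right) = 3 \cdot 2 \left(-36\right) = 6 \left(-36\right) = -216$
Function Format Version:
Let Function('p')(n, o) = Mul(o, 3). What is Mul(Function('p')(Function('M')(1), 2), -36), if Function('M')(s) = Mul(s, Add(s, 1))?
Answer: -216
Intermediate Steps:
Function('M')(s) = Mul(s, Add(1, s))
Function('p')(n, o) = Mul(3, o)
Mul(Function('p')(Function('M')(1), 2), -36) = Mul(Mul(3, 2), -36) = Mul(6, -36) = -216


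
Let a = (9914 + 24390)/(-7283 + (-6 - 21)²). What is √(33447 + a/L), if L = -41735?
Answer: √625620383649176009615/136765595 ≈ 182.89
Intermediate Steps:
a = -17152/3277 (a = 34304/(-7283 + (-27)²) = 34304/(-7283 + 729) = 34304/(-6554) = 34304*(-1/6554) = -17152/3277 ≈ -5.2341)
√(33447 + a/L) = √(33447 - 17152/3277/(-41735)) = √(33447 - 17152/3277*(-1/41735)) = √(33447 + 17152/136765595) = √(4574398873117/136765595) = √625620383649176009615/136765595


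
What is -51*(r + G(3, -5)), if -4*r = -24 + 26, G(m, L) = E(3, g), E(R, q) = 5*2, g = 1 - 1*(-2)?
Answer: -969/2 ≈ -484.50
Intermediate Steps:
g = 3 (g = 1 + 2 = 3)
E(R, q) = 10
G(m, L) = 10
r = -½ (r = -(-24 + 26)/4 = -¼*2 = -½ ≈ -0.50000)
-51*(r + G(3, -5)) = -51*(-½ + 10) = -51*19/2 = -969/2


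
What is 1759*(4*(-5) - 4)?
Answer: -42216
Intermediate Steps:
1759*(4*(-5) - 4) = 1759*(-20 - 4) = 1759*(-24) = -42216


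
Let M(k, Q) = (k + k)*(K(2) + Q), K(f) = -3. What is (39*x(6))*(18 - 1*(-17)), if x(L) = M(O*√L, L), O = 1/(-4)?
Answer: -4095*√6/2 ≈ -5015.3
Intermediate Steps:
O = -¼ ≈ -0.25000
M(k, Q) = 2*k*(-3 + Q) (M(k, Q) = (k + k)*(-3 + Q) = (2*k)*(-3 + Q) = 2*k*(-3 + Q))
x(L) = -√L*(-3 + L)/2 (x(L) = 2*(-√L/4)*(-3 + L) = -√L*(-3 + L)/2)
(39*x(6))*(18 - 1*(-17)) = (39*(√6*(3 - 1*6)/2))*(18 - 1*(-17)) = (39*(√6*(3 - 6)/2))*(18 + 17) = (39*((½)*√6*(-3)))*35 = (39*(-3*√6/2))*35 = -117*√6/2*35 = -4095*√6/2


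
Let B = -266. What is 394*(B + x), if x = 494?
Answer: 89832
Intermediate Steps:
394*(B + x) = 394*(-266 + 494) = 394*228 = 89832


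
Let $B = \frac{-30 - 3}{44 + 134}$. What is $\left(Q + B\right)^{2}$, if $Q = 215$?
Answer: $\frac{1462068169}{31684} \approx 46145.0$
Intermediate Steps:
$B = - \frac{33}{178} \approx -0.18539$
$\left(Q + B\right)^{2} = \left(215 - \frac{33}{178}\right)^{2} = \left(\frac{38237}{178}\right)^{2} = \frac{1462068169}{31684}$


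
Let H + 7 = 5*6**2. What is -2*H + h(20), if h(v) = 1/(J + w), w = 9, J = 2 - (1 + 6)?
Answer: -1383/4 ≈ -345.75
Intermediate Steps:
J = -5 (J = 2 - 1*7 = 2 - 7 = -5)
H = 173 (H = -7 + 5*6**2 = -7 + 5*36 = -7 + 180 = 173)
h(v) = 1/4 (h(v) = 1/(-5 + 9) = 1/4)
-2*H + h(20) = -2*173 + 1/4 = -346 + 1/4 = -1383/4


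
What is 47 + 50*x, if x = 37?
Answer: 1897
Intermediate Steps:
47 + 50*x = 47 + 50*37 = 47 + 1850 = 1897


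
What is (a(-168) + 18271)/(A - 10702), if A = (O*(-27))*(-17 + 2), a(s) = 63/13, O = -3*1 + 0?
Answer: -237586/154921 ≈ -1.5336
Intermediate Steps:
O = -3 (O = -3 + 0 = -3)
a(s) = 63/13 (a(s) = 63*(1/13) = 63/13)
A = -1215 (A = (-3*(-27))*(-17 + 2) = 81*(-15) = -1215)
(a(-168) + 18271)/(A - 10702) = (63/13 + 18271)/(-1215 - 10702) = (237586/13)/(-11917) = (237586/13)*(-1/11917) = -237586/154921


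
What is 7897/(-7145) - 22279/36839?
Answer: -450101038/263214655 ≈ -1.7100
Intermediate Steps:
7897/(-7145) - 22279/36839 = 7897*(-1/7145) - 22279*1/36839 = -7897/7145 - 22279/36839 = -450101038/263214655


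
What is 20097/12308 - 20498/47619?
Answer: 19046207/15840396 ≈ 1.2024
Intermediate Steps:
20097/12308 - 20498/47619 = 20097*(1/12308) - 20498*1/47619 = 20097/12308 - 554/1287 = 19046207/15840396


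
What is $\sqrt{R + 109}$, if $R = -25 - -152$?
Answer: $2 \sqrt{59} \approx 15.362$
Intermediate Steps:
$R = 127$ ($R = -25 + 152 = 127$)
$\sqrt{R + 109} = \sqrt{127 + 109} = \sqrt{236} = 2 \sqrt{59}$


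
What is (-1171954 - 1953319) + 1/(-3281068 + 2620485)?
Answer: -2064502214160/660583 ≈ -3.1253e+6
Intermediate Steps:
(-1171954 - 1953319) + 1/(-3281068 + 2620485) = -3125273 + 1/(-660583) = -3125273 - 1/660583 = -2064502214160/660583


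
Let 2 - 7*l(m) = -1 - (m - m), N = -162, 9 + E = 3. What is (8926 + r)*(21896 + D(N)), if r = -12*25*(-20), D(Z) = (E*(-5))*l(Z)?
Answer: 2289081212/7 ≈ 3.2701e+8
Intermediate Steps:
E = -6 (E = -9 + 3 = -6)
l(m) = 3/7 (l(m) = 2/7 - (-1 - (m - m))/7 = 2/7 - (-1 - 1*0)/7 = 2/7 - (-1 + 0)/7 = 2/7 - ⅐*(-1) = 2/7 + ⅐ = 3/7)
D(Z) = 90/7 (D(Z) = -6*(-5)*(3/7) = 30*(3/7) = 90/7)
r = 6000 (r = -300*(-20) = 6000)
(8926 + r)*(21896 + D(N)) = (8926 + 6000)*(21896 + 90/7) = 14926*(153362/7) = 2289081212/7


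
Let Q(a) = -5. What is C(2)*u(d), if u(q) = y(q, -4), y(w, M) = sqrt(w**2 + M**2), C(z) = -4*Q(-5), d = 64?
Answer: 80*sqrt(257) ≈ 1282.5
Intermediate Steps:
C(z) = 20 (C(z) = -4*(-5) = 20)
y(w, M) = sqrt(M**2 + w**2)
u(q) = sqrt(16 + q**2) (u(q) = sqrt((-4)**2 + q**2) = sqrt(16 + q**2))
C(2)*u(d) = 20*sqrt(16 + 64**2) = 20*sqrt(16 + 4096) = 20*sqrt(4112) = 20*(4*sqrt(257)) = 80*sqrt(257)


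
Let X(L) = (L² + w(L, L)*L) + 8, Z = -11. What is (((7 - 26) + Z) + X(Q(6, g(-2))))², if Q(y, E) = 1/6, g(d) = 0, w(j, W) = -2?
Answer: 644809/1296 ≈ 497.54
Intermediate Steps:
Q(y, E) = ⅙
X(L) = 8 + L² - 2*L (X(L) = (L² - 2*L) + 8 = 8 + L² - 2*L)
(((7 - 26) + Z) + X(Q(6, g(-2))))² = (((7 - 26) - 11) + (8 + (⅙)² - 2*⅙))² = ((-19 - 11) + (8 + 1/36 - ⅓))² = (-30 + 277/36)² = (-803/36)² = 644809/1296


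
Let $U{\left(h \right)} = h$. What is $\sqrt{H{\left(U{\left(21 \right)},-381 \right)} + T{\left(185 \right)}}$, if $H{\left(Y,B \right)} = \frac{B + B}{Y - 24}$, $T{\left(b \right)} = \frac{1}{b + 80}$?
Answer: $\frac{9 \sqrt{220215}}{265} \approx 15.938$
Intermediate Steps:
$T{\left(b \right)} = \frac{1}{80 + b}$
$H{\left(Y,B \right)} = \frac{2 B}{-24 + Y}$
$\sqrt{H{\left(U{\left(21 \right)},-381 \right)} + T{\left(185 \right)}} = \sqrt{2 \left(-381\right) \frac{1}{-24 + 21} + \frac{1}{80 + 185}} = \sqrt{2 \left(-381\right) \frac{1}{-3} + \frac{1}{265}} = \sqrt{2 \left(-381\right) \left(- \frac{1}{3}\right) + \frac{1}{265}} = \sqrt{254 + \frac{1}{265}} = \sqrt{\frac{67311}{265}} = \frac{9 \sqrt{220215}}{265}$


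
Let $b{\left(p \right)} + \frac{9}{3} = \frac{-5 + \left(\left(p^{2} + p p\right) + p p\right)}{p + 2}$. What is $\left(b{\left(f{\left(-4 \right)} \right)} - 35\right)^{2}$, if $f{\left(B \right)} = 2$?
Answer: $\frac{21025}{16} \approx 1314.1$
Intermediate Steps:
$b{\left(p \right)} = -3 + \frac{-5 + 3 p^{2}}{2 + p}$ ($b{\left(p \right)} = -3 + \frac{-5 + \left(\left(p^{2} + p p\right) + p p\right)}{p + 2} = -3 + \frac{-5 + \left(\left(p^{2} + p^{2}\right) + p^{2}\right)}{2 + p} = -3 + \frac{-5 + \left(2 p^{2} + p^{2}\right)}{2 + p} = -3 + \frac{-5 + 3 p^{2}}{2 + p}$)
$\left(b{\left(f{\left(-4 \right)} \right)} - 35\right)^{2} = \left(\frac{-11 - 6 + 3 \cdot 2^{2}}{2 + 2} - 35\right)^{2} = \left(\frac{-11 - 6 + 3 \cdot 4}{4} - 35\right)^{2} = \left(\frac{-11 - 6 + 12}{4} - 35\right)^{2} = \left(\frac{1}{4} \left(-5\right) - 35\right)^{2} = \left(- \frac{5}{4} - 35\right)^{2} = \left(- \frac{145}{4}\right)^{2} = \frac{21025}{16}$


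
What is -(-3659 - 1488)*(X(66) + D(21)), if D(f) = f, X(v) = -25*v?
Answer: -8384463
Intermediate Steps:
-(-3659 - 1488)*(X(66) + D(21)) = -(-3659 - 1488)*(-25*66 + 21) = -(-5147)*(-1650 + 21) = -(-5147)*(-1629) = -1*8384463 = -8384463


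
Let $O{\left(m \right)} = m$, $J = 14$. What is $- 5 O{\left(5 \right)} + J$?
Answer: $-11$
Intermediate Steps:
$- 5 O{\left(5 \right)} + J = \left(-5\right) 5 + 14 = -25 + 14 = -11$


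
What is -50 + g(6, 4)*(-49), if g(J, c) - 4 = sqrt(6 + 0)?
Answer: -246 - 49*sqrt(6) ≈ -366.02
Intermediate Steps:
g(J, c) = 4 + sqrt(6) (g(J, c) = 4 + sqrt(6 + 0) = 4 + sqrt(6))
-50 + g(6, 4)*(-49) = -50 + (4 + sqrt(6))*(-49) = -50 + (-196 - 49*sqrt(6)) = -246 - 49*sqrt(6)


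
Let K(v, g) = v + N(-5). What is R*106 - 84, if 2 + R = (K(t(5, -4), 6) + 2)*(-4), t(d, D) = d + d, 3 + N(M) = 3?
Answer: -5384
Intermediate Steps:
N(M) = 0 (N(M) = -3 + 3 = 0)
t(d, D) = 2*d
K(v, g) = v (K(v, g) = v + 0 = v)
R = -50 (R = -2 + (2*5 + 2)*(-4) = -2 + (10 + 2)*(-4) = -2 + 12*(-4) = -2 - 48 = -50)
R*106 - 84 = -50*106 - 84 = -5300 - 84 = -5384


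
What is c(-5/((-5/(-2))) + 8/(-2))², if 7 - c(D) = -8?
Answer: 225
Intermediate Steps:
c(D) = 15 (c(D) = 7 - 1*(-8) = 7 + 8 = 15)
c(-5/((-5/(-2))) + 8/(-2))² = 15² = 225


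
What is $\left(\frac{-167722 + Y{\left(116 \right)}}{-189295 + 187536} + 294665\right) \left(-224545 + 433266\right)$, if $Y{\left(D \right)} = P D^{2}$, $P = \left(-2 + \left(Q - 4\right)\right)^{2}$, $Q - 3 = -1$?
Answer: $\frac{108173448832081}{1759} \approx 6.1497 \cdot 10^{10}$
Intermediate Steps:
$Q = 2$ ($Q = 3 - 1 = 2$)
$P = 16$ ($P = \left(-2 + \left(2 - 4\right)\right)^{2} = \left(-2 - 2\right)^{2} = \left(-4\right)^{2} = 16$)
$Y{\left(D \right)} = 16 D^{2}$
$\left(\frac{-167722 + Y{\left(116 \right)}}{-189295 + 187536} + 294665\right) \left(-224545 + 433266\right) = \left(\frac{-167722 + 16 \cdot 116^{2}}{-189295 + 187536} + 294665\right) \left(-224545 + 433266\right) = \left(\frac{-167722 + 16 \cdot 13456}{-1759} + 294665\right) 208721 = \left(\left(-167722 + 215296\right) \left(- \frac{1}{1759}\right) + 294665\right) 208721 = \left(47574 \left(- \frac{1}{1759}\right) + 294665\right) 208721 = \left(- \frac{47574}{1759} + 294665\right) 208721 = \frac{518268161}{1759} \cdot 208721 = \frac{108173448832081}{1759}$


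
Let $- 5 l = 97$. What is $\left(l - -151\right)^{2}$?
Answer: $\frac{432964}{25} \approx 17319.0$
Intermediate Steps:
$l = - \frac{97}{5}$ ($l = \left(- \frac{1}{5}\right) 97 = - \frac{97}{5} \approx -19.4$)
$\left(l - -151\right)^{2} = \left(- \frac{97}{5} - -151\right)^{2} = \left(- \frac{97}{5} + 151\right)^{2} = \left(\frac{658}{5}\right)^{2} = \frac{432964}{25}$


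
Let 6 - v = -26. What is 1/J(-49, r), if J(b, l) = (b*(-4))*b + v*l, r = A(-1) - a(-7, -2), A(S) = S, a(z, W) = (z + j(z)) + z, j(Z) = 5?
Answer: -1/9348 ≈ -0.00010697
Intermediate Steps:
v = 32 (v = 6 - 1*(-26) = 6 + 26 = 32)
a(z, W) = 5 + 2*z (a(z, W) = (z + 5) + z = (5 + z) + z = 5 + 2*z)
r = 8 (r = -1 - (5 + 2*(-7)) = -1 - (5 - 14) = -1 - 1*(-9) = -1 + 9 = 8)
J(b, l) = -4*b² + 32*l (J(b, l) = (b*(-4))*b + 32*l = (-4*b)*b + 32*l = -4*b² + 32*l)
1/J(-49, r) = 1/(-4*(-49)² + 32*8) = 1/(-4*2401 + 256) = 1/(-9604 + 256) = 1/(-9348) = -1/9348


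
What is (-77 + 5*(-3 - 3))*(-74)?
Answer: 7918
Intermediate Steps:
(-77 + 5*(-3 - 3))*(-74) = (-77 + 5*(-6))*(-74) = (-77 - 30)*(-74) = -107*(-74) = 7918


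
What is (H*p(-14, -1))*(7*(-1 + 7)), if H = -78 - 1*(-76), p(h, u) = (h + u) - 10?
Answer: 2100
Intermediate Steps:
p(h, u) = -10 + h + u
H = -2 (H = -78 + 76 = -2)
(H*p(-14, -1))*(7*(-1 + 7)) = (-2*(-10 - 14 - 1))*(7*(-1 + 7)) = (-2*(-25))*(7*6) = 50*42 = 2100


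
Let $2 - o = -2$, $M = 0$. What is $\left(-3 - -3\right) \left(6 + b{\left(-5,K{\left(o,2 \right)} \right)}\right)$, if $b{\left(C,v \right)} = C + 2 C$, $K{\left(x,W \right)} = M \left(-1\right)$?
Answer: $0$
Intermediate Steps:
$o = 4$ ($o = 2 - -2 = 2 + 2 = 4$)
$K{\left(x,W \right)} = 0$ ($K{\left(x,W \right)} = 0 \left(-1\right) = 0$)
$b{\left(C,v \right)} = 3 C$
$\left(-3 - -3\right) \left(6 + b{\left(-5,K{\left(o,2 \right)} \right)}\right) = \left(-3 - -3\right) \left(6 + 3 \left(-5\right)\right) = \left(-3 + 3\right) \left(6 - 15\right) = 0 \left(-9\right) = 0$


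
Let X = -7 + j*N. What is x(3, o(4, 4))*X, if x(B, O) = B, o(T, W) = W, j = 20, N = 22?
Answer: 1299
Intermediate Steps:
X = 433 (X = -7 + 20*22 = -7 + 440 = 433)
x(3, o(4, 4))*X = 3*433 = 1299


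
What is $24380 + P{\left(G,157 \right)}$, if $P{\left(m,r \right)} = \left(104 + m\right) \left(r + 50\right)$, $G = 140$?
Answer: $74888$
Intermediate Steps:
$P{\left(m,r \right)} = \left(50 + r\right) \left(104 + m\right)$ ($P{\left(m,r \right)} = \left(104 + m\right) \left(50 + r\right) = \left(50 + r\right) \left(104 + m\right)$)
$24380 + P{\left(G,157 \right)} = 24380 + \left(5200 + 50 \cdot 140 + 104 \cdot 157 + 140 \cdot 157\right) = 24380 + \left(5200 + 7000 + 16328 + 21980\right) = 24380 + 50508 = 74888$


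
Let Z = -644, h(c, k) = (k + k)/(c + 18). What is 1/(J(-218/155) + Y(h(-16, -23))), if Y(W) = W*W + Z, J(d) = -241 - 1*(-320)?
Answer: -1/36 ≈ -0.027778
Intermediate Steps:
J(d) = 79 (J(d) = -241 + 320 = 79)
h(c, k) = 2*k/(18 + c) (h(c, k) = (2*k)/(18 + c) = 2*k/(18 + c))
Y(W) = -644 + W² (Y(W) = W*W - 644 = W² - 644 = -644 + W²)
1/(J(-218/155) + Y(h(-16, -23))) = 1/(79 + (-644 + (2*(-23)/(18 - 16))²)) = 1/(79 + (-644 + (2*(-23)/2)²)) = 1/(79 + (-644 + (2*(-23)*(½))²)) = 1/(79 + (-644 + (-23)²)) = 1/(79 + (-644 + 529)) = 1/(79 - 115) = 1/(-36) = -1/36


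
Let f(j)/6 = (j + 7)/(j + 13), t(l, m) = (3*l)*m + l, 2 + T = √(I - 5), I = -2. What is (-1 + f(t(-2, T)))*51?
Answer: 156927/781 - 11016*I*√7/781 ≈ 200.93 - 37.318*I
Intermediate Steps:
T = -2 + I*√7 (T = -2 + √(-2 - 5) = -2 + √(-7) = -2 + I*√7 ≈ -2.0 + 2.6458*I)
t(l, m) = l + 3*l*m (t(l, m) = 3*l*m + l = l + 3*l*m)
f(j) = 6*(7 + j)/(13 + j) (f(j) = 6*((j + 7)/(j + 13)) = 6*((7 + j)/(13 + j)) = 6*(7 + j)/(13 + j))
(-1 + f(t(-2, T)))*51 = (-1 + 6*(7 - 2*(1 + 3*(-2 + I*√7)))/(13 - 2*(1 + 3*(-2 + I*√7))))*51 = (-1 + 6*(7 - 2*(1 + (-6 + 3*I*√7)))/(13 - 2*(1 + (-6 + 3*I*√7))))*51 = (-1 + 6*(7 - 2*(-5 + 3*I*√7))/(13 - 2*(-5 + 3*I*√7)))*51 = (-1 + 6*(7 + (10 - 6*I*√7))/(13 + (10 - 6*I*√7)))*51 = (-1 + 6*(17 - 6*I*√7)/(23 - 6*I*√7))*51 = -51 + 306*(17 - 6*I*√7)/(23 - 6*I*√7)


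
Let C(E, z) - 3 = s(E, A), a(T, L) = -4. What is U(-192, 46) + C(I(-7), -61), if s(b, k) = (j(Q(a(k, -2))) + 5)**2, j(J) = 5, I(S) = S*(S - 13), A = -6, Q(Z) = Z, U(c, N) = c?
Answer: -89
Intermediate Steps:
I(S) = S*(-13 + S)
s(b, k) = 100 (s(b, k) = (5 + 5)**2 = 10**2 = 100)
C(E, z) = 103 (C(E, z) = 3 + 100 = 103)
U(-192, 46) + C(I(-7), -61) = -192 + 103 = -89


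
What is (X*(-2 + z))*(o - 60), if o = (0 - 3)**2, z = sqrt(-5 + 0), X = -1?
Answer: -102 + 51*I*sqrt(5) ≈ -102.0 + 114.04*I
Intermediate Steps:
z = I*sqrt(5) (z = sqrt(-5) = I*sqrt(5) ≈ 2.2361*I)
o = 9 (o = (-3)**2 = 9)
(X*(-2 + z))*(o - 60) = (-(-2 + I*sqrt(5)))*(9 - 60) = (2 - I*sqrt(5))*(-51) = -102 + 51*I*sqrt(5)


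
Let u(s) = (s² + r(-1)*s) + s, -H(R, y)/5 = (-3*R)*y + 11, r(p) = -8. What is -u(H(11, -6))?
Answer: -1099340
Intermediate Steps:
H(R, y) = -55 + 15*R*y (H(R, y) = -5*((-3*R)*y + 11) = -5*(-3*R*y + 11) = -5*(11 - 3*R*y) = -55 + 15*R*y)
u(s) = s² - 7*s (u(s) = (s² - 8*s) + s = s² - 7*s)
-u(H(11, -6)) = -(-55 + 15*11*(-6))*(-7 + (-55 + 15*11*(-6))) = -(-55 - 990)*(-7 + (-55 - 990)) = -(-1045)*(-7 - 1045) = -(-1045)*(-1052) = -1*1099340 = -1099340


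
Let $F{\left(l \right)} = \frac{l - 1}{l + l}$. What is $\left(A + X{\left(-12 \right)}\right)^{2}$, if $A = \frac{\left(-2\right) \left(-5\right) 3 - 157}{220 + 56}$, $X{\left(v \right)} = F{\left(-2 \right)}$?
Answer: $\frac{400}{4761} \approx 0.084016$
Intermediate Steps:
$F{\left(l \right)} = \frac{-1 + l}{2 l}$
$X{\left(v \right)} = \frac{3}{4}$ ($X{\left(v \right)} = \frac{-1 - 2}{2 \left(-2\right)} = \frac{1}{2} \left(- \frac{1}{2}\right) \left(-3\right) = \frac{3}{4}$)
$A = - \frac{127}{276}$ ($A = \frac{10 \cdot 3 - 157}{276} = \left(30 - 157\right) \frac{1}{276} = \left(-127\right) \frac{1}{276} = - \frac{127}{276} \approx -0.46014$)
$\left(A + X{\left(-12 \right)}\right)^{2} = \left(- \frac{127}{276} + \frac{3}{4}\right)^{2} = \left(\frac{20}{69}\right)^{2} = \frac{400}{4761}$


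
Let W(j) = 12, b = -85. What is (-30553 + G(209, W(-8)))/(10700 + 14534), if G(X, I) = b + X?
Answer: -30429/25234 ≈ -1.2059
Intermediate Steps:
G(X, I) = -85 + X
(-30553 + G(209, W(-8)))/(10700 + 14534) = (-30553 + (-85 + 209))/(10700 + 14534) = (-30553 + 124)/25234 = -30429*1/25234 = -30429/25234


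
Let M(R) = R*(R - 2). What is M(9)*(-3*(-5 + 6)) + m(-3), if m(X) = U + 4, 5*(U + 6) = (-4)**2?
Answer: -939/5 ≈ -187.80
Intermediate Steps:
U = -14/5 (U = -6 + (1/5)*(-4)**2 = -6 + (1/5)*16 = -6 + 16/5 = -14/5 ≈ -2.8000)
m(X) = 6/5 (m(X) = -14/5 + 4 = 6/5)
M(R) = R*(-2 + R)
M(9)*(-3*(-5 + 6)) + m(-3) = (9*(-2 + 9))*(-3*(-5 + 6)) + 6/5 = (9*7)*(-3*1) + 6/5 = 63*(-3) + 6/5 = -189 + 6/5 = -939/5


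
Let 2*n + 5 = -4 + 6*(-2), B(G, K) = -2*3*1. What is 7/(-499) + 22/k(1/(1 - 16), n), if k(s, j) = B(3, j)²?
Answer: 5363/8982 ≈ 0.59708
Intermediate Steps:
B(G, K) = -6 (B(G, K) = -6*1 = -6)
n = -21/2 (n = -5/2 + (-4 + 6*(-2))/2 = -5/2 + (-4 - 12)/2 = -5/2 + (½)*(-16) = -5/2 - 8 = -21/2 ≈ -10.500)
k(s, j) = 36 (k(s, j) = (-6)² = 36)
7/(-499) + 22/k(1/(1 - 16), n) = 7/(-499) + 22/36 = 7*(-1/499) + 22*(1/36) = -7/499 + 11/18 = 5363/8982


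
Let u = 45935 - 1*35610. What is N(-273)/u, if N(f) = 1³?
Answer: 1/10325 ≈ 9.6852e-5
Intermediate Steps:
N(f) = 1
u = 10325 (u = 45935 - 35610 = 10325)
N(-273)/u = 1/10325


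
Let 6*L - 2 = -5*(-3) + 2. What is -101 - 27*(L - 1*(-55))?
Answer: -3343/2 ≈ -1671.5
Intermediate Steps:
L = 19/6 (L = ⅓ + (-5*(-3) + 2)/6 = ⅓ + (15 + 2)/6 = ⅓ + (⅙)*17 = ⅓ + 17/6 = 19/6 ≈ 3.1667)
-101 - 27*(L - 1*(-55)) = -101 - 27*(19/6 - 1*(-55)) = -101 - 27*(19/6 + 55) = -101 - 27*349/6 = -101 - 3141/2 = -3343/2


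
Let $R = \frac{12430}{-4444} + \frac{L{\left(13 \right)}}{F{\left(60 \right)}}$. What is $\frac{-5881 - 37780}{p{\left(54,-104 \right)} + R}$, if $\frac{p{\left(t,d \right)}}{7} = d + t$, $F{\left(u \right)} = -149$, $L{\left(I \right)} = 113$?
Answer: $\frac{1314108778}{10641311} \approx 123.49$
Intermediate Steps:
$p{\left(t,d \right)} = 7 d + 7 t$ ($p{\left(t,d \right)} = 7 \left(d + t\right) = 7 d + 7 t$)
$R = - \frac{107011}{30098}$ ($R = \frac{12430}{-4444} + \frac{113}{-149} = 12430 \left(- \frac{1}{4444}\right) + 113 \left(- \frac{1}{149}\right) = - \frac{565}{202} - \frac{113}{149} = - \frac{107011}{30098} \approx -3.5554$)
$\frac{-5881 - 37780}{p{\left(54,-104 \right)} + R} = \frac{-5881 - 37780}{\left(7 \left(-104\right) + 7 \cdot 54\right) - \frac{107011}{30098}} = - \frac{43661}{\left(-728 + 378\right) - \frac{107011}{30098}} = - \frac{43661}{-350 - \frac{107011}{30098}} = - \frac{43661}{- \frac{10641311}{30098}} = \left(-43661\right) \left(- \frac{30098}{10641311}\right) = \frac{1314108778}{10641311}$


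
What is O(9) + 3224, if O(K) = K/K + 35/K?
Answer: 29060/9 ≈ 3228.9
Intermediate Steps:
O(K) = 1 + 35/K
O(9) + 3224 = (35 + 9)/9 + 3224 = (⅑)*44 + 3224 = 44/9 + 3224 = 29060/9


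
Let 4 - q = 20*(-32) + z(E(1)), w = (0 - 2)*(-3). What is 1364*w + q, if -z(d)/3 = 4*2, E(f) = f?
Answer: 8852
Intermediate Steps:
z(d) = -24 (z(d) = -12*2 = -3*8 = -24)
w = 6 (w = -2*(-3) = 6)
q = 668 (q = 4 - (20*(-32) - 24) = 4 - (-640 - 24) = 4 - 1*(-664) = 4 + 664 = 668)
1364*w + q = 1364*6 + 668 = 8184 + 668 = 8852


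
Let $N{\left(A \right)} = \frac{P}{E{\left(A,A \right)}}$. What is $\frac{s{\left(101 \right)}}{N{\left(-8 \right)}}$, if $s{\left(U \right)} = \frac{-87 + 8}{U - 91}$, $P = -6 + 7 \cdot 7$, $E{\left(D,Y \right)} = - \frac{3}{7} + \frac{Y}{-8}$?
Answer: $- \frac{158}{1505} \approx -0.10498$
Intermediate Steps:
$E{\left(D,Y \right)} = - \frac{3}{7} - \frac{Y}{8}$ ($E{\left(D,Y \right)} = \left(-3\right) \frac{1}{7} + Y \left(- \frac{1}{8}\right) = - \frac{3}{7} - \frac{Y}{8}$)
$P = 43$ ($P = -6 + 49 = 43$)
$s{\left(U \right)} = - \frac{79}{-91 + U}$
$N{\left(A \right)} = \frac{43}{- \frac{3}{7} - \frac{A}{8}}$
$\frac{s{\left(101 \right)}}{N{\left(-8 \right)}} = \frac{\left(-79\right) \frac{1}{-91 + 101}}{\left(-2408\right) \frac{1}{24 + 7 \left(-8\right)}} = \frac{\left(-79\right) \frac{1}{10}}{\left(-2408\right) \frac{1}{24 - 56}} = \frac{\left(-79\right) \frac{1}{10}}{\left(-2408\right) \frac{1}{-32}} = - \frac{79}{10 \left(\left(-2408\right) \left(- \frac{1}{32}\right)\right)} = - \frac{79}{10 \cdot \frac{301}{4}} = \left(- \frac{79}{10}\right) \frac{4}{301} = - \frac{158}{1505}$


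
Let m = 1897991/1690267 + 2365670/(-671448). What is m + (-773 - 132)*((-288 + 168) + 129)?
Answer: -4623349856055121/567463198308 ≈ -8147.4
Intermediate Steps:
m = -1362105836461/567463198308 (m = 1897991*(1/1690267) + 2365670*(-1/671448) = 1897991/1690267 - 1182835/335724 = -1362105836461/567463198308 ≈ -2.4003)
m + (-773 - 132)*((-288 + 168) + 129) = -1362105836461/567463198308 + (-773 - 132)*((-288 + 168) + 129) = -1362105836461/567463198308 - 905*(-120 + 129) = -1362105836461/567463198308 - 905*9 = -1362105836461/567463198308 - 8145 = -4623349856055121/567463198308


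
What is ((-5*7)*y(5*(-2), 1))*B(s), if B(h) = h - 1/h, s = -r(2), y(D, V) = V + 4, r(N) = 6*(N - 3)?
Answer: -6125/6 ≈ -1020.8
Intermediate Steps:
r(N) = -18 + 6*N (r(N) = 6*(-3 + N) = -18 + 6*N)
y(D, V) = 4 + V
s = 6 (s = -(-18 + 6*2) = -(-18 + 12) = -1*(-6) = 6)
((-5*7)*y(5*(-2), 1))*B(s) = ((-5*7)*(4 + 1))*(6 - 1/6) = (-35*5)*(6 - 1*⅙) = -175*(6 - ⅙) = -175*35/6 = -6125/6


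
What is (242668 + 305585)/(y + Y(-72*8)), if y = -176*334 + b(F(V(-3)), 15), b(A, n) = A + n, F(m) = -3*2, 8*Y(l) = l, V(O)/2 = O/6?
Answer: -548253/58847 ≈ -9.3166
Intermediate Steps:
V(O) = O/3 (V(O) = 2*(O/6) = O/3)
Y(l) = l/8
F(m) = -6
y = -58775 (y = -176*334 + (-6 + 15) = -58784 + 9 = -58775)
(242668 + 305585)/(y + Y(-72*8)) = (242668 + 305585)/(-58775 + (-72*8)/8) = 548253/(-58775 + (1/8)*(-576)) = 548253/(-58775 - 72) = 548253/(-58847) = 548253*(-1/58847) = -548253/58847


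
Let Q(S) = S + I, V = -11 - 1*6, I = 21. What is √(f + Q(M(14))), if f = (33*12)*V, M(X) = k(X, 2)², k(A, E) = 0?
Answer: I*√6711 ≈ 81.921*I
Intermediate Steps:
M(X) = 0 (M(X) = 0² = 0)
V = -17 (V = -11 - 6 = -17)
Q(S) = 21 + S (Q(S) = S + 21 = 21 + S)
f = -6732 (f = (33*12)*(-17) = 396*(-17) = -6732)
√(f + Q(M(14))) = √(-6732 + (21 + 0)) = √(-6732 + 21) = √(-6711) = I*√6711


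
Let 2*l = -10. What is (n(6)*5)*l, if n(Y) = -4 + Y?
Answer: -50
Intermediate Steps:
l = -5 (l = (½)*(-10) = -5)
(n(6)*5)*l = ((-4 + 6)*5)*(-5) = (2*5)*(-5) = 10*(-5) = -50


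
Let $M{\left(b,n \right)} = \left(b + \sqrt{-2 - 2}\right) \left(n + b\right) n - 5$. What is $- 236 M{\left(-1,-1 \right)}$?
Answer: $1652 - 944 i \approx 1652.0 - 944.0 i$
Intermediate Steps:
$M{\left(b,n \right)} = -5 + n \left(b + n\right) \left(b + 2 i\right)$ ($M{\left(b,n \right)} = \left(b + \sqrt{-4}\right) \left(b + n\right) n - 5 = \left(b + 2 i\right) \left(b + n\right) n - 5 = \left(b + n\right) \left(b + 2 i\right) n - 5 = n \left(b + n\right) \left(b + 2 i\right) - 5 = -5 + n \left(b + n\right) \left(b + 2 i\right)$)
$- 236 M{\left(-1,-1 \right)} = - 236 \left(-5 - \left(-1\right)^{2} - \left(-1\right)^{2} + 2 i \left(-1\right)^{2} + 2 i \left(-1\right) \left(-1\right)\right) = - 236 \left(-5 - 1 - 1 + 2 i 1 + 2 i\right) = - 236 \left(-5 - 1 - 1 + 2 i + 2 i\right) = - 236 \left(-7 + 4 i\right) = 1652 - 944 i$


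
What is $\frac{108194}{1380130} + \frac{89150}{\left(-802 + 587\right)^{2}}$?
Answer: $\frac{2560797143}{1275930185} \approx 2.007$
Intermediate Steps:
$\frac{108194}{1380130} + \frac{89150}{\left(-802 + 587\right)^{2}} = 108194 \cdot \frac{1}{1380130} + \frac{89150}{\left(-215\right)^{2}} = \frac{54097}{690065} + \frac{89150}{46225} = \frac{54097}{690065} + 89150 \cdot \frac{1}{46225} = \frac{54097}{690065} + \frac{3566}{1849} = \frac{2560797143}{1275930185}$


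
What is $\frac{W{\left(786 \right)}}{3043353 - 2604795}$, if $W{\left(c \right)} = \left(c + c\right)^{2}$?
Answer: $\frac{411864}{73093} \approx 5.6348$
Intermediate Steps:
$W{\left(c \right)} = 4 c^{2}$ ($W{\left(c \right)} = \left(2 c\right)^{2} = 4 c^{2}$)
$\frac{W{\left(786 \right)}}{3043353 - 2604795} = \frac{4 \cdot 786^{2}}{3043353 - 2604795} = \frac{4 \cdot 617796}{438558} = 2471184 \cdot \frac{1}{438558} = \frac{411864}{73093}$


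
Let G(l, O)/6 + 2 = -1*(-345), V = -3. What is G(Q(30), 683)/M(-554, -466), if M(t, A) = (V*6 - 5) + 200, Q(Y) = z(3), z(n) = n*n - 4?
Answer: 686/59 ≈ 11.627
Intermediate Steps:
z(n) = -4 + n**2 (z(n) = n**2 - 4 = -4 + n**2)
Q(Y) = 5 (Q(Y) = -4 + 3**2 = -4 + 9 = 5)
M(t, A) = 177 (M(t, A) = (-3*6 - 5) + 200 = (-18 - 5) + 200 = -23 + 200 = 177)
G(l, O) = 2058 (G(l, O) = -12 + 6*(-1*(-345)) = -12 + 6*345 = -12 + 2070 = 2058)
G(Q(30), 683)/M(-554, -466) = 2058/177 = 2058*(1/177) = 686/59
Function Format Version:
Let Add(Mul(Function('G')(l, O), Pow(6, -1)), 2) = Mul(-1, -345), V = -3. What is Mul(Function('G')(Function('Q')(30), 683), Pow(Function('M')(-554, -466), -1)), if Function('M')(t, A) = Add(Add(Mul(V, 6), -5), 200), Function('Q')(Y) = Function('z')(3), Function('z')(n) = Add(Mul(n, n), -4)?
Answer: Rational(686, 59) ≈ 11.627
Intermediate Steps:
Function('z')(n) = Add(-4, Pow(n, 2)) (Function('z')(n) = Add(Pow(n, 2), -4) = Add(-4, Pow(n, 2)))
Function('Q')(Y) = 5 (Function('Q')(Y) = Add(-4, Pow(3, 2)) = Add(-4, 9) = 5)
Function('M')(t, A) = 177 (Function('M')(t, A) = Add(Add(Mul(-3, 6), -5), 200) = Add(Add(-18, -5), 200) = Add(-23, 200) = 177)
Function('G')(l, O) = 2058 (Function('G')(l, O) = Add(-12, Mul(6, Mul(-1, -345))) = Add(-12, Mul(6, 345)) = Add(-12, 2070) = 2058)
Mul(Function('G')(Function('Q')(30), 683), Pow(Function('M')(-554, -466), -1)) = Mul(2058, Pow(177, -1)) = Mul(2058, Rational(1, 177)) = Rational(686, 59)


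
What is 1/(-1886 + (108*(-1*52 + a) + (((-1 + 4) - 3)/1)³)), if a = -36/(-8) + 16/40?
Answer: -5/34864 ≈ -0.00014341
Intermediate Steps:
a = 49/10 (a = -36*(-⅛) + 16*(1/40) = 9/2 + ⅖ = 49/10 ≈ 4.9000)
1/(-1886 + (108*(-1*52 + a) + (((-1 + 4) - 3)/1)³)) = 1/(-1886 + (108*(-1*52 + 49/10) + (((-1 + 4) - 3)/1)³)) = 1/(-1886 + (108*(-52 + 49/10) + ((3 - 3)*1)³)) = 1/(-1886 + (108*(-471/10) + (0*1)³)) = 1/(-1886 + (-25434/5 + 0³)) = 1/(-1886 + (-25434/5 + 0)) = 1/(-1886 - 25434/5) = 1/(-34864/5) = -5/34864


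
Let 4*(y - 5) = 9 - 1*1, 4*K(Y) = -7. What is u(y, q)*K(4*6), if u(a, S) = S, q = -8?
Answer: 14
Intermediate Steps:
K(Y) = -7/4 (K(Y) = (¼)*(-7) = -7/4)
y = 7 (y = 5 + (9 - 1*1)/4 = 5 + (9 - 1)/4 = 5 + (¼)*8 = 5 + 2 = 7)
u(y, q)*K(4*6) = -8*(-7/4) = 14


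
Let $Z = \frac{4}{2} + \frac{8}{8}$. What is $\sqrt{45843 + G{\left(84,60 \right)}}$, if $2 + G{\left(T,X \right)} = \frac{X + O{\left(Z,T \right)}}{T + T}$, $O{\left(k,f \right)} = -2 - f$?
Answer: $\frac{\sqrt{80863251}}{42} \approx 214.1$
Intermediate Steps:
$Z = 3$ ($Z = 4 \cdot \frac{1}{2} + 8 \cdot \frac{1}{8} = 2 + 1 = 3$)
$G{\left(T,X \right)} = -2 + \frac{-2 + X - T}{2 T}$ ($G{\left(T,X \right)} = -2 + \frac{X - \left(2 + T\right)}{T + T} = -2 + \frac{-2 + X - T}{2 T}$)
$\sqrt{45843 + G{\left(84,60 \right)}} = \sqrt{45843 + \frac{-2 + 60 - 420}{2 \cdot 84}} = \sqrt{45843 + \frac{1}{2} \cdot \frac{1}{84} \left(-2 + 60 - 420\right)} = \sqrt{45843 + \frac{1}{2} \cdot \frac{1}{84} \left(-362\right)} = \sqrt{45843 - \frac{181}{84}} = \sqrt{\frac{3850631}{84}} = \frac{\sqrt{80863251}}{42}$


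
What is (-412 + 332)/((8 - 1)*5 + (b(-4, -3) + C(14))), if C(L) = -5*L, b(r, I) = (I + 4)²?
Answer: 40/17 ≈ 2.3529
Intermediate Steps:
b(r, I) = (4 + I)²
(-412 + 332)/((8 - 1)*5 + (b(-4, -3) + C(14))) = (-412 + 332)/((8 - 1)*5 + ((4 - 3)² - 5*14)) = -80/(7*5 + (1² - 70)) = -80/(35 + (1 - 70)) = -80/(35 - 69) = -80/(-34) = -80*(-1/34) = 40/17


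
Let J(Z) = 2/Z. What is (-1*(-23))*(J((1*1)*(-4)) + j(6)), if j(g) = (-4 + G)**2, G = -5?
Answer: 3703/2 ≈ 1851.5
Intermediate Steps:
j(g) = 81 (j(g) = (-4 - 5)**2 = (-9)**2 = 81)
(-1*(-23))*(J((1*1)*(-4)) + j(6)) = (-1*(-23))*(2/(((1*1)*(-4))) + 81) = 23*(2/((1*(-4))) + 81) = 23*(2/(-4) + 81) = 23*(2*(-1/4) + 81) = 23*(-1/2 + 81) = 23*(161/2) = 3703/2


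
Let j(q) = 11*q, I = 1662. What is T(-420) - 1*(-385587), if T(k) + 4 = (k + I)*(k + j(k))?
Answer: -5874097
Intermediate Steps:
T(k) = -4 + 12*k*(1662 + k) (T(k) = -4 + (k + 1662)*(k + 11*k) = -4 + (1662 + k)*(12*k) = -4 + 12*k*(1662 + k))
T(-420) - 1*(-385587) = (-4 + 12*(-420)**2 + 19944*(-420)) - 1*(-385587) = (-4 + 12*176400 - 8376480) + 385587 = (-4 + 2116800 - 8376480) + 385587 = -6259684 + 385587 = -5874097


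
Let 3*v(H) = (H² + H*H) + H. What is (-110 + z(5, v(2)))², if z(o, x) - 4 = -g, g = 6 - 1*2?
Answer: 12100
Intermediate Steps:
v(H) = H/3 + 2*H²/3 (v(H) = ((H² + H*H) + H)/3 = ((H² + H²) + H)/3 = (2*H² + H)/3 = (H + 2*H²)/3 = H/3 + 2*H²/3)
g = 4 (g = 6 - 2 = 4)
z(o, x) = 0 (z(o, x) = 4 - 1*4 = 4 - 4 = 0)
(-110 + z(5, v(2)))² = (-110 + 0)² = (-110)² = 12100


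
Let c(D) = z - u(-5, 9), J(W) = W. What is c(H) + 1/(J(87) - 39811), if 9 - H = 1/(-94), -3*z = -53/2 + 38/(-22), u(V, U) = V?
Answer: 6296243/436964 ≈ 14.409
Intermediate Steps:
z = 207/22 (z = -(-53/2 + 38/(-22))/3 = -(-53*½ + 38*(-1/22))/3 = -(-53/2 - 19/11)/3 = -⅓*(-621/22) = 207/22 ≈ 9.4091)
H = 847/94 (H = 9 - 1/(-94) = 9 - (-1)/94 = 9 - 1*(-1/94) = 9 + 1/94 = 847/94 ≈ 9.0106)
c(D) = 317/22 (c(D) = 207/22 - 1*(-5) = 207/22 + 5 = 317/22)
c(H) + 1/(J(87) - 39811) = 317/22 + 1/(87 - 39811) = 317/22 + 1/(-39724) = 317/22 - 1/39724 = 6296243/436964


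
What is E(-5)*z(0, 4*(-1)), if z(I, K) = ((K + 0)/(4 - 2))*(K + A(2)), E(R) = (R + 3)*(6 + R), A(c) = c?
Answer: -8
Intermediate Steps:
E(R) = (3 + R)*(6 + R)
z(I, K) = K*(2 + K)/2 (z(I, K) = ((K + 0)/(4 - 2))*(K + 2) = (K/2)*(2 + K) = K*(2 + K)/2)
E(-5)*z(0, 4*(-1)) = (18 + (-5)² + 9*(-5))*((4*(-1))*(2 + 4*(-1))/2) = (18 + 25 - 45)*((½)*(-4)*(2 - 4)) = -(-4)*(-2) = -2*4 = -8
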